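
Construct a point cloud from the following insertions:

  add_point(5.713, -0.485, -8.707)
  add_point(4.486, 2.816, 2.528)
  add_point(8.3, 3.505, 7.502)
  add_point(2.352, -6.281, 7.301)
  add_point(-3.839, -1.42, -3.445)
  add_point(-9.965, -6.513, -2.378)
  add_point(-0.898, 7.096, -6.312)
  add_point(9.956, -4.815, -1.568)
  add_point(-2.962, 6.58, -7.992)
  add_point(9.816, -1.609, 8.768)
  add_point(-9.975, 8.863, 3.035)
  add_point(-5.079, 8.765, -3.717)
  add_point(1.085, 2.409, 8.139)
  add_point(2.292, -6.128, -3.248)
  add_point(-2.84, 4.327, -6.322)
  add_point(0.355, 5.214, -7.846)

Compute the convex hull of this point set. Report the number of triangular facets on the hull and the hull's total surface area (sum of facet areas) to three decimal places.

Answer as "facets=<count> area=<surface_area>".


Points on the hull: [0, 2, 3, 5, 6, 7, 8, 9, 10, 11, 12, 13, 15] (13 of 16).

Triangle areas on the boundary:
  f1: (p8, p5, p10) → 97.1664
  f2: (p3, p5, p10) → 124.6019
  f3: (p3, p9, p7) → 46.0643
  f4: (p0, p8, p5) → 87.8927
  f5: (p12, p3, p10) → 51.1280
  f6: (p12, p3, p9) → 35.8953
  f7: (p13, p0, p7) → 31.7944
  f8: (p13, p0, p5) → 46.6343
  f9: (p13, p3, p7) → 40.9897
  f10: (p13, p3, p5) → 64.7124
  f11: (p2, p12, p10) → 36.6437
  f12: (p2, p12, p9) → 19.9518
  f13: (p2, p6, p0) → 83.3764
  f14: (p2, p9, p7) → 29.6135
  f15: (p2, p0, p7) → 57.1353
  f16: (p11, p8, p10) → 9.4810
  f17: (p11, p6, p8) → 6.8337
  f18: (p11, p2, p10) → 75.8938
  f19: (p11, p2, p6) → 43.9058
  f20: (p15, p0, p8) → 6.1537
  f21: (p15, p6, p8) → 3.6720
  f22: (p15, p6, p0) → 5.2528
Σ area = 1004.793

Euler characteristic 13−33+22 = 2 ✓

facets=22 area=1004.793


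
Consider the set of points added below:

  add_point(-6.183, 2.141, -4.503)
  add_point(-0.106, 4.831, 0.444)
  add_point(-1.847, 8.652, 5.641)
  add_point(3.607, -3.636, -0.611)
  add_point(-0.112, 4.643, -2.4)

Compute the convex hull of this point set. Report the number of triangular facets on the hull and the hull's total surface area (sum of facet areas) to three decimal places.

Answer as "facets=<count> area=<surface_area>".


facets=6 area=176.341

Hull vertices (5/5): indices [0, 1, 2, 3, 4].

Triangle areas on the boundary:
  f1: (p2, p3, p0) → 73.6982
  f2: (p1, p2, p3) → 21.8111
  f3: (p4, p3, p0) → 31.7666
  f4: (p4, p1, p3) → 13.0628
  f5: (p4, p2, p0) → 30.4621
  f6: (p4, p1, p2) → 5.5398
Σ area = 176.341

Euler: V−E+F = 5−9+6 = 2.


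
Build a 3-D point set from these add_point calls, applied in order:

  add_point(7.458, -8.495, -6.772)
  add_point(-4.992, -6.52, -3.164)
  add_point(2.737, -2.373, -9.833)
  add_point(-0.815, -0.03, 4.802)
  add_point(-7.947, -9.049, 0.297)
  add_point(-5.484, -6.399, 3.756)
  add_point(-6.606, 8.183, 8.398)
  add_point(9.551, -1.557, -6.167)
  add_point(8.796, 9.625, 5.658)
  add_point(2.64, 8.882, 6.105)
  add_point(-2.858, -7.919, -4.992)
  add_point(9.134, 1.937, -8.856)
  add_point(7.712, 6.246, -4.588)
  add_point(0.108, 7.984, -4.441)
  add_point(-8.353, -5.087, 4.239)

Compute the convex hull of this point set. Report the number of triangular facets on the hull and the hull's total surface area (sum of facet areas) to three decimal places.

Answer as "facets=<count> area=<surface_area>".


facets=24 area=1022.751

Extreme-point indices: [0, 1, 2, 3, 4, 5, 6, 7, 8, 10, 11, 12, 13, 14] — 14 of 15 on the boundary.

Facet areas (half cross-product norm):
  f1: (p11, p8, p7) → 35.8761
  f2: (p11, p8, p12) → 18.3171
  f3: (p0, p8, p7) → 42.1969
  f4: (p0, p10, p2) → 36.7803
  f5: (p0, p11, p7) → 11.8792
  f6: (p0, p11, p2) → 32.1448
  f7: (p5, p6, p14) → 21.1740
  f8: (p5, p0, p8) → 168.8623
  f9: (p1, p10, p2) → 12.9672
  f10: (p3, p8, p6) → 71.6103
  f11: (p3, p5, p6) → 39.9571
  f12: (p3, p5, p8) → 8.9241
  f13: (p4, p0, p10) → 24.0256
  f14: (p4, p5, p0) → 41.7775
  f15: (p4, p5, p14) → 7.9295
  f16: (p4, p1, p10) → 6.7890
  f17: (p4, p6, p14) → 19.4230
  f18: (p13, p1, p2) → 65.6025
  f19: (p13, p4, p6) → 129.2401
  f20: (p13, p4, p1) → 28.7069
  f21: (p13, p11, p2) → 43.4887
  f22: (p13, p11, p12) → 22.3802
  f23: (p13, p8, p6) → 90.4048
  f24: (p13, p8, p12) → 42.2940
Σ area = 1022.751

Euler: V−E+F = 14−36+24 = 2.


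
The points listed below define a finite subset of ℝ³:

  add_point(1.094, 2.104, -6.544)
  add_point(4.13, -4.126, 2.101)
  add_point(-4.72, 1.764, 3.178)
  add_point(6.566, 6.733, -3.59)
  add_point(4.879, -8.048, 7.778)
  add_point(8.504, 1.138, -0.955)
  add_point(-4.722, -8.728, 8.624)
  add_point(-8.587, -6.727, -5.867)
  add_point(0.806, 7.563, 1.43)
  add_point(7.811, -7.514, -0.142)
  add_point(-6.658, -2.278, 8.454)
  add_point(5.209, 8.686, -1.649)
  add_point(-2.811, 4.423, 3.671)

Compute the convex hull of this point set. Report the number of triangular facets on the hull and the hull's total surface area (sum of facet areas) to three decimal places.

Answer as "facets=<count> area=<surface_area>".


Points on the hull: [0, 2, 3, 4, 5, 6, 7, 8, 9, 10, 11, 12] (12 of 13).

Facet areas (half cross-product norm):
  f1: (p9, p6, p7) → 108.7715
  f2: (p0, p9, p7) → 86.8373
  f3: (p10, p6, p7) → 49.6652
  f4: (p4, p9, p5) → 36.2999
  f5: (p4, p9, p6) → 36.8956
  f6: (p4, p10, p6) → 31.7761
  f7: (p4, p11, p5) → 44.2873
  f8: (p3, p11, p5) → 9.0073
  f9: (p3, p0, p11) → 11.3170
  f10: (p3, p9, p5) → 13.8818
  f11: (p3, p0, p9) → 51.5015
  f12: (p2, p10, p7) → 44.8850
  f13: (p2, p12, p7) → 12.9003
  f14: (p2, p12, p10) → 9.8090
  f15: (p8, p0, p7) → 60.1880
  f16: (p8, p12, p7) → 37.9519
  f17: (p8, p0, p11) → 24.6390
  f18: (p8, p4, p11) → 46.6091
  f19: (p8, p4, p10) → 90.1735
  f20: (p8, p12, p10) → 7.4689
Σ area = 814.865

Euler: V−E+F = 12−30+20 = 2.

facets=20 area=814.865


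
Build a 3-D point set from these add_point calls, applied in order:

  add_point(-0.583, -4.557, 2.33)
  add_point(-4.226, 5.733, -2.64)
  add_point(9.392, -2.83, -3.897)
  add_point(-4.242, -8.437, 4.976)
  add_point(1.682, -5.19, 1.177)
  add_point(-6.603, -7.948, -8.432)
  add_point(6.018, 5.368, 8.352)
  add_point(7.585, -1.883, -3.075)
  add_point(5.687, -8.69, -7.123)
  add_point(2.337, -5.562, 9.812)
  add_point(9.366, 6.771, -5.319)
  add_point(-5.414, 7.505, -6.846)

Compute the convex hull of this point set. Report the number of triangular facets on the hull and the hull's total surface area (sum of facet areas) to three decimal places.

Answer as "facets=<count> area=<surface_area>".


Points on the hull: [1, 2, 3, 5, 6, 8, 9, 10, 11] (9 of 12).

Per-facet area ½‖(b−a)×(c−a)‖:
  f1: (p6, p9, p2) → 82.7372
  f2: (p10, p11, p5) → 115.8065
  f3: (p10, p6, p2) → 66.6520
  f4: (p10, p6, p11) → 104.3067
  f5: (p3, p11, p5) → 105.7993
  f6: (p3, p6, p9) → 44.0659
  f7: (p8, p10, p5) → 97.3622
  f8: (p8, p10, p2) → 26.6835
  f9: (p8, p3, p5) → 81.0087
  f10: (p8, p9, p2) → 59.8579
  f11: (p8, p3, p9) → 67.6847
  f12: (p1, p6, p11) → 19.6059
  f13: (p1, p3, p11) → 24.9647
  f14: (p1, p3, p6) → 112.4596
Σ area = 1008.995

Euler characteristic 9−21+14 = 2 ✓

facets=14 area=1008.995


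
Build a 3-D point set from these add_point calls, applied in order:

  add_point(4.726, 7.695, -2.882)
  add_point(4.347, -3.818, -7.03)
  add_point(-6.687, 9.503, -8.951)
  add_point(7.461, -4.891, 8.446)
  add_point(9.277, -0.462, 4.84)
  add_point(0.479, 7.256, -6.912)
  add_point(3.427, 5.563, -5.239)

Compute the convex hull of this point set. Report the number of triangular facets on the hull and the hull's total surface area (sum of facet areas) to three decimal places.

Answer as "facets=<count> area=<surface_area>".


7 of the 7 inputs are extreme points: [0, 1, 2, 3, 4, 5, 6].

Facet areas (half cross-product norm):
  f1: (p0, p3, p2) → 93.6231
  f2: (p0, p3, p4) → 23.3024
  f3: (p1, p3, p2) → 131.9903
  f4: (p1, p3, p4) → 38.6575
  f5: (p1, p0, p4) → 67.8197
  f6: (p5, p0, p2) → 12.9310
  f7: (p5, p1, p2) → 37.3888
  f8: (p6, p1, p0) → 11.7789
  f9: (p6, p5, p0) → 6.1624
  f10: (p6, p5, p1) → 16.4185
Σ area = 440.073

Check V−E+F: 7 − 15 + 10 = 2.

facets=10 area=440.073


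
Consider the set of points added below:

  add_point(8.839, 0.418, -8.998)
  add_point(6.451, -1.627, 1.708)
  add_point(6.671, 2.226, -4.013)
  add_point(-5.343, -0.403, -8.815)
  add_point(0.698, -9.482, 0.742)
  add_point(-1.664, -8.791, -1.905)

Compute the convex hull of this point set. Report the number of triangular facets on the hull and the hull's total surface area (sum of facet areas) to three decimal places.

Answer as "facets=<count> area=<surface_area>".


6 of the 6 inputs are extreme points: [0, 1, 2, 3, 4, 5].

Per-facet area ½‖(b−a)×(c−a)‖:
  f1: (p1, p4, p3) → 69.6085
  f2: (p1, p4, p0) → 53.7125
  f3: (p2, p0, p3) → 37.7943
  f4: (p2, p1, p3) → 44.9586
  f5: (p2, p1, p0) → 16.4139
  f6: (p5, p0, p3) → 78.4729
  f7: (p5, p4, p3) → 12.7018
  f8: (p5, p4, p0) → 28.3106
Σ area = 341.973

Check V−E+F: 6 − 12 + 8 = 2.

facets=8 area=341.973


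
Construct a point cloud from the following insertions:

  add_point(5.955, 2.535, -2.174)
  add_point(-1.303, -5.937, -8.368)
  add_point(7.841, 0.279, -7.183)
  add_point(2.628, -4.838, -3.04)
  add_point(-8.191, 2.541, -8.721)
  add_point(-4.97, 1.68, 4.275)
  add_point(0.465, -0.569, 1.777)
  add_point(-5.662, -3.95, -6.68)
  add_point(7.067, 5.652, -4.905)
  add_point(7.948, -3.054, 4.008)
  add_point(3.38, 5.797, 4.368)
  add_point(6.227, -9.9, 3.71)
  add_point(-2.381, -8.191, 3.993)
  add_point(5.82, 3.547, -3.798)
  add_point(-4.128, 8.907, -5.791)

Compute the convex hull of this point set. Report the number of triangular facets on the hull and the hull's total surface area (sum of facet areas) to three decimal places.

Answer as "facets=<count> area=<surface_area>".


facets=18 area=848.665

Points on the hull: [1, 2, 4, 5, 7, 8, 9, 10, 11, 12, 14] (11 of 15).

Area of each hull facet:
  f1: (p2, p14, p4) → 59.8011
  f2: (p12, p10, p9) → 57.4815
  f3: (p8, p10, p9) → 48.5633
  f4: (p8, p2, p9) → 34.1671
  f5: (p8, p10, p14) → 55.8843
  f6: (p8, p2, p14) → 32.2313
  f7: (p7, p12, p4) → 32.3989
  f8: (p1, p7, p12) → 30.2419
  f9: (p1, p2, p4) → 60.5301
  f10: (p1, p7, p4) → 15.3310
  f11: (p5, p14, p4) → 49.3081
  f12: (p5, p12, p4) → 68.1674
  f13: (p5, p10, p14) → 54.9694
  f14: (p5, p12, p10) → 46.5591
  f15: (p11, p12, p9) → 30.9816
  f16: (p11, p1, p12) → 55.1857
  f17: (p11, p2, p9) → 40.1073
  f18: (p11, p1, p2) → 76.7561
Σ area = 848.665

Euler: V−E+F = 11−27+18 = 2.


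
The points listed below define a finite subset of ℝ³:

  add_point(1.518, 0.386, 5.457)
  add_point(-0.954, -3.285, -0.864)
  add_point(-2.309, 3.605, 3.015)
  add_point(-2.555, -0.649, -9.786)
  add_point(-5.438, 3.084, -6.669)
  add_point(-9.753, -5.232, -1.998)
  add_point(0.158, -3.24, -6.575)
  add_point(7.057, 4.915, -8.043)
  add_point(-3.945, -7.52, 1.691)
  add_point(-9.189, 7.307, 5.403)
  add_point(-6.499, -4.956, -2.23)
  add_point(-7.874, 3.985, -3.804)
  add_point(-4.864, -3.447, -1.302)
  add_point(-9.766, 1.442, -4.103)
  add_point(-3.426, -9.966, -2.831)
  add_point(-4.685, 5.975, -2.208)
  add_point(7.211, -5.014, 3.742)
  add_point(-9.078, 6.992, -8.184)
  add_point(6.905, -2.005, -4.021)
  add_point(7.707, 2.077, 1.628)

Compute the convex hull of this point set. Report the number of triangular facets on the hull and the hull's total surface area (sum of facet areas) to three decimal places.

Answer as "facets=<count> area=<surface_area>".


Hull vertices (13/20): indices [0, 3, 5, 6, 7, 8, 9, 13, 14, 16, 17, 18, 19].

Area of each hull facet:
  f1: (p7, p9, p19) → 91.1722
  f2: (p5, p9, p13) → 37.9492
  f3: (p3, p5, p14) → 43.3200
  f4: (p17, p9, p13) → 38.6060
  f5: (p17, p7, p9) → 110.5548
  f6: (p17, p3, p7) → 56.5213
  f7: (p17, p5, p13) → 8.1536
  f8: (p17, p3, p5) → 57.4852
  f9: (p0, p9, p19) → 39.1132
  f10: (p0, p16, p19) → 25.1696
  f11: (p18, p16, p14) → 52.4497
  f12: (p18, p3, p7) → 41.8739
  f13: (p18, p7, p19) → 27.9384
  f14: (p18, p16, p19) → 24.5153
  f15: (p8, p5, p9) → 52.8192
  f16: (p8, p0, p9) → 65.7651
  f17: (p8, p5, p14) → 18.2941
  f18: (p8, p16, p14) → 29.6253
  f19: (p8, p0, p16) → 40.4559
  f20: (p6, p3, p14) → 18.5003
  f21: (p6, p18, p14) → 28.8830
  f22: (p6, p18, p3) → 13.8122
Σ area = 922.977

Euler: V−E+F = 13−33+22 = 2.

facets=22 area=922.977


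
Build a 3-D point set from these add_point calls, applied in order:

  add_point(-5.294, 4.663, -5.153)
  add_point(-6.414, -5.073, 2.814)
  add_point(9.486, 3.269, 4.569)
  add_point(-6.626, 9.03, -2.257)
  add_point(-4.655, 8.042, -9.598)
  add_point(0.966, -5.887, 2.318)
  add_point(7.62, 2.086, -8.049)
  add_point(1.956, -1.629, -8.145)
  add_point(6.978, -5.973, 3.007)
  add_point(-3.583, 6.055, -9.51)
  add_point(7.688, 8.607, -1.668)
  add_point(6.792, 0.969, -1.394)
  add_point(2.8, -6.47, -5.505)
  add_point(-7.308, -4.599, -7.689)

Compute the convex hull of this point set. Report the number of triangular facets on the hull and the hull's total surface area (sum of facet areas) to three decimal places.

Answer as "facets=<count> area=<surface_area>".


Extreme-point indices: [1, 2, 3, 4, 5, 6, 7, 8, 9, 10, 12, 13] — 12 of 14 on the boundary.

Triangle areas on the boundary:
  f1: (p4, p3, p13) → 49.9253
  f2: (p1, p3, p13) → 73.1371
  f3: (p1, p3, p2) → 124.5151
  f4: (p9, p4, p13) → 9.5744
  f5: (p9, p6, p4) → 9.0975
  f6: (p10, p6, p2) → 38.2533
  f7: (p10, p6, p4) → 61.0431
  f8: (p10, p3, p2) → 58.1058
  f9: (p10, p4, p3) → 53.5669
  f10: (p8, p1, p2) → 63.8559
  f11: (p8, p6, p2) → 59.5840
  f12: (p12, p1, p13) → 52.9537
  f13: (p12, p8, p6) → 48.1417
  f14: (p5, p8, p1) → 4.5710
  f15: (p5, p12, p1) → 28.6087
  f16: (p5, p12, p8) → 24.2116
  f17: (p7, p12, p13) → 26.8850
  f18: (p7, p12, p6) → 17.7503
  f19: (p7, p9, p13) → 44.4703
  f20: (p7, p9, p6) → 32.3818
Σ area = 880.633

Check V−E+F: 12 − 30 + 20 = 2.

facets=20 area=880.633


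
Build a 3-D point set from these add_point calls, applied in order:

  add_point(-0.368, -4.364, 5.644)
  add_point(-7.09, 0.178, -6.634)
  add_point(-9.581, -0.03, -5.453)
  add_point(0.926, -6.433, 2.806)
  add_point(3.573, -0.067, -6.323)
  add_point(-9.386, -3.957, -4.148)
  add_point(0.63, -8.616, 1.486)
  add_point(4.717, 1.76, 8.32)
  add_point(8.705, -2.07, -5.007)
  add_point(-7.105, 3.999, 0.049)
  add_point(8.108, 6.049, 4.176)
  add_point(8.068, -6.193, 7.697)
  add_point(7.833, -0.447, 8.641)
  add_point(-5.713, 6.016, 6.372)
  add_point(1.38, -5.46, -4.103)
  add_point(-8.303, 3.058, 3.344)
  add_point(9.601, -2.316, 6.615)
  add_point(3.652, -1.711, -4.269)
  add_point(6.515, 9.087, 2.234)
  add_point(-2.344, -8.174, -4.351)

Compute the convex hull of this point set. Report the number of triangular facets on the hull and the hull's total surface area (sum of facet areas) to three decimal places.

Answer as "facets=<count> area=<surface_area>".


facets=30 area=904.955

Hull vertices (17/20): indices [0, 1, 2, 4, 5, 6, 7, 8, 9, 10, 11, 12, 13, 15, 16, 18, 19].

Facet areas (half cross-product norm):
  f1: (p10, p12, p16) → 12.8483
  f2: (p10, p8, p16) → 49.0303
  f3: (p10, p8, p18) → 23.8723
  f4: (p4, p8, p18) → 36.2306
  f5: (p11, p12, p16) → 6.9544
  f6: (p11, p8, p16) → 24.3623
  f7: (p13, p11, p0) → 41.4029
  f8: (p1, p4, p18) → 66.8065
  f9: (p19, p4, p8) → 28.3877
  f10: (p19, p1, p4) → 45.4218
  f11: (p7, p10, p18) → 11.0184
  f12: (p7, p13, p18) → 54.0595
  f13: (p7, p10, p12) → 13.1439
  f14: (p7, p11, p12) → 9.0388
  f15: (p7, p13, p11) → 36.1141
  f16: (p9, p13, p18) → 44.9680
  f17: (p9, p1, p2) → 10.0255
  f18: (p9, p1, p18) → 54.0035
  f19: (p15, p13, p0) → 27.4159
  f20: (p15, p9, p2) → 11.8775
  f21: (p15, p9, p13) → 8.7719
  f22: (p6, p11, p8) → 58.5665
  f23: (p6, p19, p8) → 39.3521
  f24: (p6, p11, p0) → 26.4772
  f25: (p5, p1, p2) → 5.6495
  f26: (p5, p19, p1) → 21.9322
  f27: (p5, p15, p2) → 19.4915
  f28: (p5, p6, p19) → 24.6919
  f29: (p5, p15, p0) → 55.7871
  f30: (p5, p6, p0) → 37.2525
Σ area = 904.955

Euler characteristic 17−45+30 = 2 ✓


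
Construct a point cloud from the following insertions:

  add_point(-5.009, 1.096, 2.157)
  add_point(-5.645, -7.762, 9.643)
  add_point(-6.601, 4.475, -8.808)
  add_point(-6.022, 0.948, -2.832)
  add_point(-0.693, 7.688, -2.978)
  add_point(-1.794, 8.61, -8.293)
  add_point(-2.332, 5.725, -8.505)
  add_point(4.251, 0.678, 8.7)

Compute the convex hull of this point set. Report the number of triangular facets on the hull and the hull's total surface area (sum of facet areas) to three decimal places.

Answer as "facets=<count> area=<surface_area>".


facets=10 area=433.782

Extreme-point indices: [0, 1, 2, 4, 5, 6, 7] — 7 of 8 on the boundary.

Facet areas (half cross-product norm):
  f1: (p0, p1, p2) → 38.0162
  f2: (p0, p1, p7) → 61.5986
  f3: (p6, p1, p2) → 49.3222
  f4: (p6, p1, p7) → 124.4980
  f5: (p6, p5, p2) → 5.8415
  f6: (p6, p5, p7) → 27.8574
  f7: (p4, p5, p2) → 17.3849
  f8: (p4, p0, p2) → 41.0075
  f9: (p4, p5, p7) → 14.9319
  f10: (p4, p0, p7) → 53.3232
Σ area = 433.782

Euler: V−E+F = 7−15+10 = 2.


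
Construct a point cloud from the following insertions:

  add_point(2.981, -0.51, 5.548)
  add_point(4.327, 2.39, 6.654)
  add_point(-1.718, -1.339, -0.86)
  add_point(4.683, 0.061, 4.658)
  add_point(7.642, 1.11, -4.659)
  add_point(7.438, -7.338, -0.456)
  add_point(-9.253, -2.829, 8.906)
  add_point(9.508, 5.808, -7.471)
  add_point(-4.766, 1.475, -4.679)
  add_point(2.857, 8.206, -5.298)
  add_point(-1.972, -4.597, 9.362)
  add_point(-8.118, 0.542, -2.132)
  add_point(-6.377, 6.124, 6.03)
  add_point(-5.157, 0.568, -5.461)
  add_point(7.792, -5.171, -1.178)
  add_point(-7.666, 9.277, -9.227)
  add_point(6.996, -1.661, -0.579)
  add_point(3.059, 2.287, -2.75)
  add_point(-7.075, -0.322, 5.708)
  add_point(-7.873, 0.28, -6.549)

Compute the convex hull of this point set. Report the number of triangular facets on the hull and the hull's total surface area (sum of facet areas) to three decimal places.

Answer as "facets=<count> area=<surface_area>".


10 of the 20 inputs are extreme points: [1, 5, 6, 7, 9, 10, 12, 14, 15, 19].

Facet areas (half cross-product norm):
  f1: (p19, p5, p6) → 135.2608
  f2: (p19, p15, p6) → 65.6263
  f3: (p19, p5, p7) → 124.7247
  f4: (p19, p15, p7) → 81.0684
  f5: (p10, p5, p6) → 39.0489
  f6: (p10, p1, p5) → 59.1450
  f7: (p14, p5, p7) → 2.8988
  f8: (p14, p1, p7) → 71.6124
  f9: (p14, p1, p5) → 12.3183
  f10: (p12, p15, p6) → 68.8341
  f11: (p12, p10, p6) → 36.8586
  f12: (p12, p10, p1) → 51.9166
  f13: (p9, p1, p7) → 49.4439
  f14: (p9, p12, p1) → 72.5200
  f15: (p9, p15, p7) → 26.7716
  f16: (p9, p12, p15) → 79.3762
Σ area = 977.425

Euler: V−E+F = 10−24+16 = 2.

facets=16 area=977.425


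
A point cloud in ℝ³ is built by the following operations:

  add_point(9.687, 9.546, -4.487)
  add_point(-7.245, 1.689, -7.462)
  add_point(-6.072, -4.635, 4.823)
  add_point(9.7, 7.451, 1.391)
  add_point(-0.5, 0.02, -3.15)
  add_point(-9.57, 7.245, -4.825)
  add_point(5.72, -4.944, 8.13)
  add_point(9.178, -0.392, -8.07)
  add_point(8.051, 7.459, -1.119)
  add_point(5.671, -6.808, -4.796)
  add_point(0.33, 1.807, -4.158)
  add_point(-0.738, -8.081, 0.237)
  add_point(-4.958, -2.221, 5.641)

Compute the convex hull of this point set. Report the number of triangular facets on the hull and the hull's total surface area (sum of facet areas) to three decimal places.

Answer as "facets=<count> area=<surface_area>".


facets=16 area=931.992

Points on the hull: [0, 1, 2, 3, 5, 6, 7, 9, 11, 12] (10 of 13).

Area of each hull facet:
  f1: (p12, p3, p5) → 129.6866
  f2: (p0, p3, p5) → 60.5066
  f3: (p0, p7, p3) → 32.9993
  f4: (p1, p0, p5) → 61.8412
  f5: (p1, p0, p7) → 87.3013
  f6: (p6, p12, p3) → 82.7072
  f7: (p6, p7, p3) → 88.3874
  f8: (p9, p1, p11) → 57.6976
  f9: (p9, p1, p7) → 62.1997
  f10: (p9, p6, p11) → 43.9107
  f11: (p9, p6, p7) → 50.0890
  f12: (p2, p1, p11) → 52.4362
  f13: (p2, p6, p11) → 41.3146
  f14: (p2, p6, p12) → 15.2758
  f15: (p2, p12, p5) → 20.1351
  f16: (p2, p1, p5) → 45.5042
Σ area = 931.992

Euler: V−E+F = 10−24+16 = 2.


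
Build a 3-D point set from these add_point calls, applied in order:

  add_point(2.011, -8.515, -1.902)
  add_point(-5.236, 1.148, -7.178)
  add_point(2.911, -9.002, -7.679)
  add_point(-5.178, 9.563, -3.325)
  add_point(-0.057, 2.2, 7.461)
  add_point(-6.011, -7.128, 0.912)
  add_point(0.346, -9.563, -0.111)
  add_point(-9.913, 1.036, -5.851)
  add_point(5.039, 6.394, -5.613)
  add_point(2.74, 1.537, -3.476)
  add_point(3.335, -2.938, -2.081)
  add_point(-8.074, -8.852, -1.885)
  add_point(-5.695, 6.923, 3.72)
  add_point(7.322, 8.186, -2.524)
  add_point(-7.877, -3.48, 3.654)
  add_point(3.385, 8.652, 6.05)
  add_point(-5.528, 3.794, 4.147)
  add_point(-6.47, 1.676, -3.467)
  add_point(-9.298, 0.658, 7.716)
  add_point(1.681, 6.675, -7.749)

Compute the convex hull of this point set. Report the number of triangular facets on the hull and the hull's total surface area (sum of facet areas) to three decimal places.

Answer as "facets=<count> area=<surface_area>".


facets=26 area=976.482

Hull vertices (15/20): indices [0, 1, 2, 3, 4, 5, 6, 7, 8, 11, 12, 13, 15, 18, 19].

Triangle areas on the boundary:
  f1: (p3, p18, p7) → 66.3025
  f2: (p11, p18, p7) → 67.3278
  f3: (p11, p2, p7) → 67.1364
  f4: (p11, p2, p6) → 34.3631
  f5: (p4, p18, p6) → 65.2855
  f6: (p0, p2, p13) → 51.4416
  f7: (p0, p2, p6) → 5.3657
  f8: (p0, p4, p6) → 18.5927
  f9: (p19, p3, p13) → 33.4554
  f10: (p19, p3, p7) → 43.5833
  f11: (p5, p18, p6) → 29.0982
  f12: (p5, p11, p6) → 13.0055
  f13: (p5, p11, p18) → 16.6791
  f14: (p15, p4, p18) → 27.8314
  f15: (p15, p3, p13) → 55.4998
  f16: (p15, p0, p13) → 82.3091
  f17: (p15, p0, p4) → 47.6605
  f18: (p8, p2, p13) → 26.9663
  f19: (p8, p19, p13) → 4.9143
  f20: (p8, p19, p2) → 31.0676
  f21: (p1, p2, p7) → 25.4738
  f22: (p1, p19, p7) → 13.4534
  f23: (p1, p19, p2) → 57.7800
  f24: (p12, p3, p18) → 20.6831
  f25: (p12, p15, p18) → 35.4429
  f26: (p12, p15, p3) → 35.7637
Σ area = 976.482

Check V−E+F: 15 − 39 + 26 = 2.


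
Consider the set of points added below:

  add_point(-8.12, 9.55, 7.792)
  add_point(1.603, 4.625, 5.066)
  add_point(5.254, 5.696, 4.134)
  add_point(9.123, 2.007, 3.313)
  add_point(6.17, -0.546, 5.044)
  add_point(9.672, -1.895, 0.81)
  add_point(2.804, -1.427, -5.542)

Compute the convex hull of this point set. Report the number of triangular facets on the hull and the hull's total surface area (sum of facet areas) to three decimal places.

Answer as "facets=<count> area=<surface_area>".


Points on the hull: [0, 2, 3, 4, 5, 6] (6 of 7).

Facet areas (half cross-product norm):
  f1: (p2, p6, p0) → 86.9416
  f2: (p4, p6, p0) → 98.5492
  f3: (p4, p6, p5) → 26.4745
  f4: (p4, p2, p0) → 42.7982
  f5: (p3, p4, p5) → 9.7635
  f6: (p3, p4, p2) → 11.4197
  f7: (p3, p6, p5) → 21.2474
  f8: (p3, p2, p6) → 30.7665
Σ area = 327.961

Euler: V−E+F = 6−12+8 = 2.

facets=8 area=327.961


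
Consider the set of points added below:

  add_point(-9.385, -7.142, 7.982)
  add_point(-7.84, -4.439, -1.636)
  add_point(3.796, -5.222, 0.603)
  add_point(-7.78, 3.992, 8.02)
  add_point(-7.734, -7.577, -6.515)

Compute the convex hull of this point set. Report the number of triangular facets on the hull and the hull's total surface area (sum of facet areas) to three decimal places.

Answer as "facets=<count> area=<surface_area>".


Hull vertices (4/5): indices [0, 2, 3, 4].

Facet areas (half cross-product norm):
  f1: (p3, p2, p0) → 83.0015
  f2: (p4, p2, p0) → 90.8969
  f3: (p4, p3, p0) → 82.0916
  f4: (p4, p3, p2) → 109.9239
Σ area = 365.914

Euler characteristic 4−6+4 = 2 ✓

facets=4 area=365.914


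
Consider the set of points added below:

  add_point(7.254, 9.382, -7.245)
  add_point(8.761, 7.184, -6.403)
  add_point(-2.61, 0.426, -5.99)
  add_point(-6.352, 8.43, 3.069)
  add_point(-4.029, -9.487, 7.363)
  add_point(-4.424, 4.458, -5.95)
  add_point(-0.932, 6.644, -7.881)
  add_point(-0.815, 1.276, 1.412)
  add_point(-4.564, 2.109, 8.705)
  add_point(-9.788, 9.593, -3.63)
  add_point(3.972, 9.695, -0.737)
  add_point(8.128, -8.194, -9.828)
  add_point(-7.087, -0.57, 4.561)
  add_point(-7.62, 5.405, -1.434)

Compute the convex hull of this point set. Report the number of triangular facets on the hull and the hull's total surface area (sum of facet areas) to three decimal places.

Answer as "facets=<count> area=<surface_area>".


facets=20 area=1005.262

Hull vertices (12/14): indices [0, 1, 2, 3, 4, 5, 6, 8, 9, 10, 11, 12].

Area of each hull facet:
  f1: (p11, p4, p1) → 165.5690
  f2: (p8, p4, p1) → 120.3567
  f3: (p2, p4, p9) → 96.0438
  f4: (p2, p11, p4) → 118.9180
  f5: (p10, p8, p1) → 44.1424
  f6: (p12, p4, p9) → 24.1881
  f7: (p12, p8, p9) → 36.3119
  f8: (p12, p8, p4) → 27.1562
  f9: (p5, p6, p11) → 39.7703
  f10: (p5, p2, p11) → 16.0982
  f11: (p5, p6, p9) → 16.6527
  f12: (p5, p2, p9) → 7.9255
  f13: (p0, p10, p9) → 49.5770
  f14: (p0, p10, p1) → 10.1946
  f15: (p0, p6, p9) → 31.9039
  f16: (p0, p11, p1) → 16.1570
  f17: (p0, p6, p11) → 73.9640
  f18: (p3, p8, p9) → 20.7436
  f19: (p3, p10, p9) → 41.9729
  f20: (p3, p10, p8) → 47.6166
Σ area = 1005.262

Euler: V−E+F = 12−30+20 = 2.


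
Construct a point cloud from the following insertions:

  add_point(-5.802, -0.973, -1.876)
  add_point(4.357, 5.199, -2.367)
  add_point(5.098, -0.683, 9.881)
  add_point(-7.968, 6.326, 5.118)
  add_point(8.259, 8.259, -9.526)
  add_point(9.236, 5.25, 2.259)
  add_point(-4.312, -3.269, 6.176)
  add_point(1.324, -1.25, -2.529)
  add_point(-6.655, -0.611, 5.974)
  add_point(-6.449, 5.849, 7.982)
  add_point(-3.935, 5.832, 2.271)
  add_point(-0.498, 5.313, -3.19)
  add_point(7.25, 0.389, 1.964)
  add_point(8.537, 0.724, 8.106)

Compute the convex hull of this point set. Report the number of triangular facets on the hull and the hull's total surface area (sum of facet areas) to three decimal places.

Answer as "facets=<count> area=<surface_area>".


facets=20 area=689.261

Points on the hull: [0, 2, 3, 4, 5, 6, 7, 8, 9, 11, 12, 13] (12 of 14).

Triangle areas on the boundary:
  f1: (p8, p0, p3) → 28.0654
  f2: (p8, p0, p6) → 14.0097
  f3: (p11, p4, p3) → 25.2695
  f4: (p11, p0, p3) → 41.1691
  f5: (p11, p0, p4) → 28.8760
  f6: (p13, p4, p5) → 19.4609
  f7: (p9, p2, p6) → 49.5194
  f8: (p9, p8, p6) → 8.8294
  f9: (p9, p8, p3) → 10.9880
  f10: (p9, p13, p2) → 24.0235
  f11: (p9, p13, p5) → 58.4314
  f12: (p9, p4, p3) → 34.7789
  f13: (p9, p4, p5) → 98.7790
  f14: (p7, p0, p4) → 41.7642
  f15: (p7, p0, p6) → 30.3033
  f16: (p7, p2, p6) → 53.5863
  f17: (p12, p13, p4) → 28.5468
  f18: (p12, p7, p4) → 50.5827
  f19: (p12, p13, p2) → 12.5859
  f20: (p12, p7, p2) → 29.6919
Σ area = 689.261

Check V−E+F: 12 − 30 + 20 = 2.


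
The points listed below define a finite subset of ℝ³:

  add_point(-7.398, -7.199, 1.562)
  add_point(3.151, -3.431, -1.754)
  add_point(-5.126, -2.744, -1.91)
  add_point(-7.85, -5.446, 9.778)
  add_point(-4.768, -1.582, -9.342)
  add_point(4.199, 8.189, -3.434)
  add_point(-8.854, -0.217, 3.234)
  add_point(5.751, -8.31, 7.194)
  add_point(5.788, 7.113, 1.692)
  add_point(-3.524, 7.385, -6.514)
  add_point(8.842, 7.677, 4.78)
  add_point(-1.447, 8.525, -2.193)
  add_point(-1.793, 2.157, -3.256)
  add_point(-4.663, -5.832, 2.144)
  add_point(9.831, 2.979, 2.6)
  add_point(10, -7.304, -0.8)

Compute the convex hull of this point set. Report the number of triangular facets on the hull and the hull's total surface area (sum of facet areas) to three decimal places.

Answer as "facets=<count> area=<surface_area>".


facets=18 area=1007.990

Hull vertices (11/16): indices [0, 3, 4, 5, 6, 7, 9, 10, 11, 14, 15].

Per-facet area ½‖(b−a)×(c−a)‖:
  f1: (p0, p4, p6) → 45.1399
  f2: (p0, p4, p15) → 104.2623
  f3: (p9, p11, p6) → 31.2244
  f4: (p9, p4, p6) → 59.3100
  f5: (p3, p11, p6) → 38.7155
  f6: (p3, p10, p11) → 120.4496
  f7: (p3, p0, p6) → 27.7890
  f8: (p5, p10, p11) → 26.1328
  f9: (p5, p9, p11) → 13.9507
  f10: (p5, p4, p15) → 114.1576
  f11: (p5, p9, p4) → 37.5000
  f12: (p7, p0, p15) → 65.1627
  f13: (p7, p3, p0) → 57.2209
  f14: (p7, p3, p10) → 116.3517
  f15: (p14, p5, p15) → 50.0537
  f16: (p14, p5, p10) → 24.3073
  f17: (p14, p7, p15) → 48.5455
  f18: (p14, p7, p10) → 27.7162
Σ area = 1007.990

Check V−E+F: 11 − 27 + 18 = 2.


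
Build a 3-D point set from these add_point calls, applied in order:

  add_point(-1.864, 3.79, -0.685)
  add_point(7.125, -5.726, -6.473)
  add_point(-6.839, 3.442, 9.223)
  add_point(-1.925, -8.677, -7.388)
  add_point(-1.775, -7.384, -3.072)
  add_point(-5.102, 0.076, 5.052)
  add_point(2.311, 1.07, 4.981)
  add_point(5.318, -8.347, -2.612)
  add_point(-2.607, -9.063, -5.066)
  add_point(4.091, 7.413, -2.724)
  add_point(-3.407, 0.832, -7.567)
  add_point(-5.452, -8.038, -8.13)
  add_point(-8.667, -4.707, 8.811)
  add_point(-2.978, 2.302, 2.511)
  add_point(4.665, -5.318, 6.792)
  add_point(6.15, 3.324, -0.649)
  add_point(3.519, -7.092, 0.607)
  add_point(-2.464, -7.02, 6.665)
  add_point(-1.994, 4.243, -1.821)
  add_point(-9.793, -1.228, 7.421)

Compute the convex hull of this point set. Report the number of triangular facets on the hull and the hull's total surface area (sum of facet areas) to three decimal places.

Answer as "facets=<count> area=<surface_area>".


Extreme-point indices: [1, 2, 3, 6, 7, 8, 9, 10, 11, 12, 14, 15, 17, 18, 19] — 15 of 20 on the boundary.

Area of each hull facet:
  f1: (p10, p11, p19) → 74.0025
  f2: (p10, p9, p1) → 65.9323
  f3: (p10, p11, p1) → 53.8649
  f4: (p2, p10, p19) → 47.7171
  f5: (p15, p9, p1) → 23.5856
  f6: (p15, p14, p1) → 59.8472
  f7: (p12, p11, p19) → 34.0972
  f8: (p12, p2, p19) → 10.1056
  f9: (p12, p2, p14) → 55.6640
  f10: (p7, p14, p1) → 19.8863
  f11: (p18, p10, p9) → 22.5376
  f12: (p18, p2, p9) → 36.1690
  f13: (p18, p2, p10) → 31.2709
  f14: (p6, p2, p14) → 33.4875
  f15: (p6, p15, p14) → 24.0549
  f16: (p6, p2, p9) → 49.7006
  f17: (p6, p15, p9) → 16.8277
  f18: (p8, p12, p11) → 32.2797
  f19: (p17, p12, p14) → 15.8240
  f20: (p17, p7, p14) → 36.2808
  f21: (p17, p8, p12) → 38.8152
  f22: (p17, p8, p7) → 47.0326
  f23: (p3, p11, p1) → 8.3966
  f24: (p3, p8, p11) → 4.4799
  f25: (p3, p7, p1) → 21.6076
  f26: (p3, p8, p7) → 10.2035
Σ area = 873.671

Euler characteristic 15−39+26 = 2 ✓

facets=26 area=873.671


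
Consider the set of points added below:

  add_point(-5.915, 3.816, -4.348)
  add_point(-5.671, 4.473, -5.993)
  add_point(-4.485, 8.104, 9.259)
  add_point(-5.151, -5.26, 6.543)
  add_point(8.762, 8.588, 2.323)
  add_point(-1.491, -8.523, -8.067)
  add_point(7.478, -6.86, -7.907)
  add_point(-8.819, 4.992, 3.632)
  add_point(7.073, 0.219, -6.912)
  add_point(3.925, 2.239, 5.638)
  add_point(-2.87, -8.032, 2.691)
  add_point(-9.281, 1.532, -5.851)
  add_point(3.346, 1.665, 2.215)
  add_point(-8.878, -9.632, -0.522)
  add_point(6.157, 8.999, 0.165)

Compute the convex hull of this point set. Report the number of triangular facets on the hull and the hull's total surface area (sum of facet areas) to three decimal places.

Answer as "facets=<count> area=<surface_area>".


facets=22 area=1050.624

Hull vertices (13/15): indices [1, 2, 3, 4, 5, 6, 7, 8, 9, 10, 11, 13, 14].

Per-facet area ½‖(b−a)×(c−a)‖:
  f1: (p13, p5, p11) → 60.8433
  f2: (p7, p13, p11) → 62.2433
  f3: (p3, p7, p2) → 43.6991
  f4: (p3, p7, p13) → 51.0424
  f5: (p1, p5, p11) → 30.0680
  f6: (p1, p8, p5) → 74.7939
  f7: (p1, p7, p11) → 22.9446
  f8: (p1, p7, p2) → 33.1949
  f9: (p9, p2, p4) → 46.3500
  f10: (p9, p3, p2) → 61.6777
  f11: (p14, p8, p4) → 18.7109
  f12: (p14, p1, p8) → 70.9430
  f13: (p14, p2, p4) → 23.5846
  f14: (p14, p1, p2) → 91.5875
  f15: (p10, p9, p3) → 31.0405
  f16: (p10, p3, p13) → 18.3595
  f17: (p6, p10, p9) → 90.5368
  f18: (p6, p8, p4) → 29.6618
  f19: (p6, p9, p4) → 72.1330
  f20: (p6, p8, p5) → 32.3969
  f21: (p6, p13, p5) → 35.0290
  f22: (p6, p10, p13) → 49.7836
Σ area = 1050.624

Check V−E+F: 13 − 33 + 22 = 2.


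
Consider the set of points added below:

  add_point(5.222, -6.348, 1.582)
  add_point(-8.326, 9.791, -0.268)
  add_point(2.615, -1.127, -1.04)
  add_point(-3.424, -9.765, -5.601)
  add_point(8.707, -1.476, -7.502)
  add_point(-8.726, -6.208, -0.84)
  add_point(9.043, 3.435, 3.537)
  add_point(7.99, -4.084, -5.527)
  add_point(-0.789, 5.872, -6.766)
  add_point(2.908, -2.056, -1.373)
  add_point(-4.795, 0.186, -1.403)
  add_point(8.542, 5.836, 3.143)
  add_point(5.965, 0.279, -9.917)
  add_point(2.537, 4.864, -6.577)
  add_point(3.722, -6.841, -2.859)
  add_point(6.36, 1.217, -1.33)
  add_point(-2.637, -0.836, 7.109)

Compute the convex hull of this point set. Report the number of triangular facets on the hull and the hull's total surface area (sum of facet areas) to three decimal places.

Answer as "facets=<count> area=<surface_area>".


facets=22 area=889.779

Extreme-point indices: [0, 1, 3, 4, 5, 6, 7, 8, 11, 12, 13, 14, 16] — 13 of 17 on the boundary.

Area of each hull facet:
  f1: (p16, p1, p5) → 78.2271
  f2: (p16, p0, p5) → 61.6082
  f3: (p16, p0, p6) → 56.5660
  f4: (p3, p0, p5) → 46.7833
  f5: (p3, p8, p12) → 66.3261
  f6: (p3, p1, p5) → 56.9201
  f7: (p3, p8, p1) → 83.3269
  f8: (p4, p3, p12) → 29.1837
  f9: (p11, p4, p6) → 14.5656
  f10: (p11, p4, p12) → 25.4287
  f11: (p11, p8, p1) → 72.7228
  f12: (p11, p16, p6) → 15.8068
  f13: (p11, p16, p1) → 94.4111
  f14: (p7, p0, p6) → 41.4512
  f15: (p7, p4, p6) → 19.7610
  f16: (p7, p4, p3) → 18.0349
  f17: (p13, p8, p12) → 8.5914
  f18: (p13, p11, p12) → 37.1115
  f19: (p13, p11, p8) → 17.0214
  f20: (p14, p3, p0) → 14.9924
  f21: (p14, p7, p0) → 13.3694
  f22: (p14, p7, p3) → 17.5699
Σ area = 889.779

Check V−E+F: 13 − 33 + 22 = 2.


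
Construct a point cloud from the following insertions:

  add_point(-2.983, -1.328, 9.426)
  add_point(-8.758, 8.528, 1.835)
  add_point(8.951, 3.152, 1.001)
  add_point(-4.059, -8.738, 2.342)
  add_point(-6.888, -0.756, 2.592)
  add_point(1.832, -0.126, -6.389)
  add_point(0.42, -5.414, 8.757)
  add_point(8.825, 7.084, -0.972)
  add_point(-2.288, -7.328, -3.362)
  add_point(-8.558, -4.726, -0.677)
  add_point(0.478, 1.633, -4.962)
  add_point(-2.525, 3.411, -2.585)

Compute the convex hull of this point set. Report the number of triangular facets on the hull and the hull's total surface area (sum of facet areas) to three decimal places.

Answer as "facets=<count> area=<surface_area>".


facets=16 area=712.816

Points on the hull: [0, 1, 2, 3, 5, 6, 7, 8, 9, 10] (10 of 12).

Triangle areas on the boundary:
  f1: (p7, p5, p2) → 23.6689
  f2: (p7, p0, p1) → 113.0360
  f3: (p7, p0, p2) → 29.3710
  f4: (p9, p5, p1) → 82.8486
  f5: (p9, p0, p1) → 73.3742
  f6: (p9, p0, p3) → 34.7020
  f7: (p6, p0, p2) → 38.4880
  f8: (p6, p0, p3) → 22.7415
  f9: (p10, p5, p1) → 4.1245
  f10: (p10, p7, p1) → 71.5740
  f11: (p10, p7, p5) → 14.0278
  f12: (p8, p9, p3) → 19.2965
  f13: (p8, p9, p5) → 31.3268
  f14: (p8, p5, p2) → 45.0476
  f15: (p8, p6, p2) → 86.0225
  f16: (p8, p6, p3) → 23.1666
Σ area = 712.816

Check V−E+F: 10 − 24 + 16 = 2.


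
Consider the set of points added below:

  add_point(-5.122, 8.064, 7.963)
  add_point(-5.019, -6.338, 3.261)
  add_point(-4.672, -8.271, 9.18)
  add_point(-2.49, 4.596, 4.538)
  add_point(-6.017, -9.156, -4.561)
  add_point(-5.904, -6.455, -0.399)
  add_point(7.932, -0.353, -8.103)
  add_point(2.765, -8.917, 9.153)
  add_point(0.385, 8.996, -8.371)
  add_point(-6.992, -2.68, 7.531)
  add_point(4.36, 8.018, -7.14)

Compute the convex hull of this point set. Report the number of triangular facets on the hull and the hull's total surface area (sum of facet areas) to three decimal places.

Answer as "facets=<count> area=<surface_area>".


facets=12 area=940.022

Extreme-point indices: [0, 2, 4, 6, 7, 8, 9, 10] — 8 of 11 on the boundary.

Facet areas (half cross-product norm):
  f1: (p4, p8, p6) → 100.7750
  f2: (p0, p4, p9) → 65.5741
  f3: (p0, p4, p8) → 159.4039
  f4: (p2, p4, p9) → 42.1308
  f5: (p2, p0, p9) → 20.3806
  f6: (p10, p8, p6) → 16.4398
  f7: (p10, p0, p8) → 36.8929
  f8: (p7, p2, p0) → 60.7686
  f9: (p7, p10, p6) → 89.4147
  f10: (p7, p10, p0) → 164.7840
  f11: (p7, p4, p6) → 132.0175
  f12: (p7, p2, p4) → 51.4404
Σ area = 940.022

Euler: V−E+F = 8−18+12 = 2.


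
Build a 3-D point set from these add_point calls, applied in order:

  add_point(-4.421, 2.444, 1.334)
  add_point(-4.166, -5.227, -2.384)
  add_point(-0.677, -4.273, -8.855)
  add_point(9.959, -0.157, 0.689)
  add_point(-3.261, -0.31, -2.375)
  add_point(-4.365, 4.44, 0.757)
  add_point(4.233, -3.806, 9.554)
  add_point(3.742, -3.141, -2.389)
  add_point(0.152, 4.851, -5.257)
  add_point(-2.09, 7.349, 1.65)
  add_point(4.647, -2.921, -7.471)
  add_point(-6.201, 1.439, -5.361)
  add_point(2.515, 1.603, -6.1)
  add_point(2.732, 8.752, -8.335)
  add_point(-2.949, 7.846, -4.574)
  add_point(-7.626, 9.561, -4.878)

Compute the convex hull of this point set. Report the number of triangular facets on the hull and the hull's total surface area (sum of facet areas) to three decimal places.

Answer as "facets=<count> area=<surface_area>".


Hull vertices (11/16): indices [0, 1, 2, 3, 5, 6, 9, 10, 11, 13, 15].

Per-facet area ½‖(b−a)×(c−a)‖:
  f1: (p2, p6, p1) → 49.1155
  f2: (p9, p6, p3) → 75.3829
  f3: (p0, p1, p15) → 39.3495
  f4: (p0, p6, p1) → 56.6104
  f5: (p0, p9, p6) → 36.4332
  f6: (p13, p2, p15) → 72.8661
  f7: (p13, p9, p15) → 44.8145
  f8: (p13, p9, p3) → 74.1978
  f9: (p11, p1, p15) → 14.3824
  f10: (p11, p2, p15) → 22.4194
  f11: (p11, p2, p1) → 26.5216
  f12: (p5, p9, p15) → 15.6880
  f13: (p5, p0, p15) → 5.4721
  f14: (p5, p0, p9) → 2.8724
  f15: (p10, p13, p3) → 59.5496
  f16: (p10, p13, p2) → 33.5212
  f17: (p10, p6, p3) → 54.2220
  f18: (p10, p2, p6) → 47.2360
Σ area = 730.655

Check V−E+F: 11 − 27 + 18 = 2.

facets=18 area=730.655


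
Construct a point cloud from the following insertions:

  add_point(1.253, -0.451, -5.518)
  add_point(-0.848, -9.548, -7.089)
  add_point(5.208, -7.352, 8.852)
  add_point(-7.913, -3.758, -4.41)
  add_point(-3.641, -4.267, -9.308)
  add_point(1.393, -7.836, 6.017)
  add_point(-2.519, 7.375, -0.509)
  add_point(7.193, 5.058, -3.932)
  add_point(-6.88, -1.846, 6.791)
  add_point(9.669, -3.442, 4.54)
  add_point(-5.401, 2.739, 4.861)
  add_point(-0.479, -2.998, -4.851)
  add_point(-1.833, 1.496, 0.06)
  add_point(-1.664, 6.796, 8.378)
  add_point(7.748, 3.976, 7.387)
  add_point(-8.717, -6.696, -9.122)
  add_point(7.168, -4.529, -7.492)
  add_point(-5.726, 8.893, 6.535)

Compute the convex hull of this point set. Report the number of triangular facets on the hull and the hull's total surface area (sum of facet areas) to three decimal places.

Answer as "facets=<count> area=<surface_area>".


Extreme-point indices: [1, 2, 4, 5, 6, 7, 8, 9, 13, 14, 15, 16, 17] — 13 of 18 on the boundary.

Per-facet area ½‖(b−a)×(c−a)‖:
  f1: (p8, p17, p15) → 86.8671
  f2: (p13, p8, p17) → 25.0032
  f3: (p13, p8, p2) → 68.0329
  f4: (p16, p7, p9) → 57.1744
  f5: (p16, p2, p9) → 41.3990
  f6: (p6, p17, p15) → 62.1652
  f7: (p6, p7, p17) → 29.4782
  f8: (p5, p8, p15) → 84.7140
  f9: (p5, p8, p2) → 20.5813
  f10: (p14, p7, p17) → 81.0126
  f11: (p14, p13, p17) → 12.0237
  f12: (p14, p7, p9) → 45.0693
  f13: (p14, p2, p9) → 29.6954
  f14: (p14, p13, p2) → 57.6828
  f15: (p4, p16, p7) → 56.0209
  f16: (p4, p6, p15) → 37.8982
  f17: (p4, p6, p7) → 73.7080
  f18: (p1, p16, p2) → 76.9179
  f19: (p1, p5, p2) → 22.0050
  f20: (p1, p5, p15) → 54.2703
  f21: (p1, p4, p15) → 17.9346
  f22: (p1, p4, p16) → 30.0593
Σ area = 1069.713

Check V−E+F: 13 − 33 + 22 = 2.

facets=22 area=1069.713
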